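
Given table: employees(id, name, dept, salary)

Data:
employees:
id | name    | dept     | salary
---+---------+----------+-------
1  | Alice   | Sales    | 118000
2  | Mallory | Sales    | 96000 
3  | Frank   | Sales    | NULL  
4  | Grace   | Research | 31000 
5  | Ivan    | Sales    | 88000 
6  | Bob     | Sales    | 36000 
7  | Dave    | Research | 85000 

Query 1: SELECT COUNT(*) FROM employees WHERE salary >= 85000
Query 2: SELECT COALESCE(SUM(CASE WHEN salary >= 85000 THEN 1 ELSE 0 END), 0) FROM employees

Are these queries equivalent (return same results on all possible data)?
Yes, equivalent

Both queries return: [(4,)]

Reason: COUNT with WHERE vs conditional SUM (COALESCE handles empty-table NULL)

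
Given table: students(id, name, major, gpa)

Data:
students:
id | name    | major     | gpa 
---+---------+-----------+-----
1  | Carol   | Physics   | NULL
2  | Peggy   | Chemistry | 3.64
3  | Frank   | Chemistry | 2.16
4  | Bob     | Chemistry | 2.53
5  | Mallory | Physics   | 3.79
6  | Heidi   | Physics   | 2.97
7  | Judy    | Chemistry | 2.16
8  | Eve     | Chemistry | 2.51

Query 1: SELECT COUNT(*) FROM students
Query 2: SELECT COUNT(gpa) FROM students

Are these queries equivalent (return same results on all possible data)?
No, not equivalent

Query 1 returns: [(8,)]
Query 2 returns: [(7,)]

Reason: COUNT(*) includes NULLs, COUNT(column) excludes them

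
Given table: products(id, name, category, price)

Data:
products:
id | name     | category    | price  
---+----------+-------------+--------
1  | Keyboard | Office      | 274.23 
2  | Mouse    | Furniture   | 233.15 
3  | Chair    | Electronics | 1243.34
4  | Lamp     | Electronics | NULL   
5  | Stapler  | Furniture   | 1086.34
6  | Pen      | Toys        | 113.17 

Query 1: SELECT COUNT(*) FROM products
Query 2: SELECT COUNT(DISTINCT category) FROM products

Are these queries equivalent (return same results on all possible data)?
No, not equivalent

Query 1 returns: [(6,)]
Query 2 returns: [(4,)]

Reason: COUNT(*) counts rows, COUNT(DISTINCT category) counts unique categorys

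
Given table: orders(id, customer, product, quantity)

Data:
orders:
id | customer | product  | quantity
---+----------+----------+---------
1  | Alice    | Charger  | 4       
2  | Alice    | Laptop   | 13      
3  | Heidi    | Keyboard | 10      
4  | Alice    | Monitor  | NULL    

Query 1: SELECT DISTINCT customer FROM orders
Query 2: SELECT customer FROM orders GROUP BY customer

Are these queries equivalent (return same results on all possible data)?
Yes, equivalent

Both queries return: [('Alice',), ('Heidi',)]

Reason: Both get unique customers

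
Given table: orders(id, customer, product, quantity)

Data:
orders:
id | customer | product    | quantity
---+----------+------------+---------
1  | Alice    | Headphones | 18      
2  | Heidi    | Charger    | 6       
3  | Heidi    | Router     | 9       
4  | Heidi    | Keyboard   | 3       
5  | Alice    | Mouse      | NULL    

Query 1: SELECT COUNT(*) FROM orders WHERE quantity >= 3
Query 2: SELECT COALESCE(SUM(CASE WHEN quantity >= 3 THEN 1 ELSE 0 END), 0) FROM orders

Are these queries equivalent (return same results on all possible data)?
Yes, equivalent

Both queries return: [(4,)]

Reason: COUNT with WHERE vs conditional SUM (COALESCE handles empty-table NULL)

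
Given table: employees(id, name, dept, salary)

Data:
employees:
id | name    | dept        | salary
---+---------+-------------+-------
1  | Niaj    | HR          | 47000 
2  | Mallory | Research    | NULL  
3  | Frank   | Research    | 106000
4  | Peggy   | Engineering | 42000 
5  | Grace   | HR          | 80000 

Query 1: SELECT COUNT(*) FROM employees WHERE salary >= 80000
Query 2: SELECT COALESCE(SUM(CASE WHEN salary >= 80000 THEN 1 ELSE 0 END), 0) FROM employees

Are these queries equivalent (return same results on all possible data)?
Yes, equivalent

Both queries return: [(2,)]

Reason: COUNT with WHERE vs conditional SUM (COALESCE handles empty-table NULL)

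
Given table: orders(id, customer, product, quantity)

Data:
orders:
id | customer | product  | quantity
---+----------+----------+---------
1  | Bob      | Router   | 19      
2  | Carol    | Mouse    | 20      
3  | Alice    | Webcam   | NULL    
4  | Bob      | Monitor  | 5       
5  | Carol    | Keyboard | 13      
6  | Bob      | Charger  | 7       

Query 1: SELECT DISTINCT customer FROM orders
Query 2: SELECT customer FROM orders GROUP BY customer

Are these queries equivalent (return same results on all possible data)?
Yes, equivalent

Both queries return: [('Alice',), ('Bob',), ('Carol',)]

Reason: Both get unique customers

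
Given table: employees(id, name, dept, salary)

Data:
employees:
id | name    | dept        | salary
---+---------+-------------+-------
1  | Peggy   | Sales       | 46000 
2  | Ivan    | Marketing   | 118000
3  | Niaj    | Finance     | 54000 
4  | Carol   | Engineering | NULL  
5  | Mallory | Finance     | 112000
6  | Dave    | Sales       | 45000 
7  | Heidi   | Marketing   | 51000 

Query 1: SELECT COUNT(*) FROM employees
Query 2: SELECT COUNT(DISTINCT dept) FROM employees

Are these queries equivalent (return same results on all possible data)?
No, not equivalent

Query 1 returns: [(7,)]
Query 2 returns: [(4,)]

Reason: COUNT(*) counts rows, COUNT(DISTINCT dept) counts unique depts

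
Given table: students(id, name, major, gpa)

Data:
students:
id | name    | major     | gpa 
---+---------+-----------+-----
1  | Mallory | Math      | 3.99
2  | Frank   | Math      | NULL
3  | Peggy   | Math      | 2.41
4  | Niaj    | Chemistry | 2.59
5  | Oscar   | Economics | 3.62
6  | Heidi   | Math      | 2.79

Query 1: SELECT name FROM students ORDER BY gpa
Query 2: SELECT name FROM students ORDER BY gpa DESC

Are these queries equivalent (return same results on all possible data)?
No, not equivalent

Query 1 returns: [('Frank',), ('Peggy',), ('Niaj',), ('Heidi',), ('Oscar',), ('Mallory',)]
Query 2 returns: [('Mallory',), ('Oscar',), ('Heidi',), ('Niaj',), ('Peggy',), ('Frank',)]

Reason: ASC vs DESC gives opposite ordering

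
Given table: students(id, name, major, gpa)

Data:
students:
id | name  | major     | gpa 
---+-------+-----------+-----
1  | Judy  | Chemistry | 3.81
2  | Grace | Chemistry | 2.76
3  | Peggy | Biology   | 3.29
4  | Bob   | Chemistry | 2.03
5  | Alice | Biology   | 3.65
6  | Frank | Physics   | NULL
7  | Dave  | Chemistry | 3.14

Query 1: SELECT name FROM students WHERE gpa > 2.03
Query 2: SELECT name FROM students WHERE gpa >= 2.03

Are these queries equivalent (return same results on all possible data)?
No, not equivalent

Query 1 returns: [('Judy',), ('Grace',), ('Peggy',), ('Alice',), ('Dave',)]
Query 2 returns: [('Judy',), ('Grace',), ('Peggy',), ('Bob',), ('Alice',), ('Dave',)]

Reason: > vs >= gives different results when gpa = 2.03 exists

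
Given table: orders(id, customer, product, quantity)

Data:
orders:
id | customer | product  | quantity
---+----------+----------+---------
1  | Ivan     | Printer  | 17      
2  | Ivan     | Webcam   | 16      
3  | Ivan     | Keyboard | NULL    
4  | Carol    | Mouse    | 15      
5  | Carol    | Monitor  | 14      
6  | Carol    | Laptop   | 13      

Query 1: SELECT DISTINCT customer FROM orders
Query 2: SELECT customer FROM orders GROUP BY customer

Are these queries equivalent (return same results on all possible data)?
Yes, equivalent

Both queries return: [('Carol',), ('Ivan',)]

Reason: Both get unique customers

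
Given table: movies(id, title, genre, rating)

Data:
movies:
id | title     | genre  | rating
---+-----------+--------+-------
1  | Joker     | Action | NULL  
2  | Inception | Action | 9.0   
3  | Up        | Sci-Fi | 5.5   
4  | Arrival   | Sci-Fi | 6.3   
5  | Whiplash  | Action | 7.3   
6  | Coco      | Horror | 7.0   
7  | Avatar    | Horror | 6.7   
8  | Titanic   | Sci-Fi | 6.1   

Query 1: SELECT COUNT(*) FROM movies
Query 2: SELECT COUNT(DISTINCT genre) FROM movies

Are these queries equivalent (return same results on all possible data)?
No, not equivalent

Query 1 returns: [(8,)]
Query 2 returns: [(3,)]

Reason: COUNT(*) counts rows, COUNT(DISTINCT genre) counts unique genres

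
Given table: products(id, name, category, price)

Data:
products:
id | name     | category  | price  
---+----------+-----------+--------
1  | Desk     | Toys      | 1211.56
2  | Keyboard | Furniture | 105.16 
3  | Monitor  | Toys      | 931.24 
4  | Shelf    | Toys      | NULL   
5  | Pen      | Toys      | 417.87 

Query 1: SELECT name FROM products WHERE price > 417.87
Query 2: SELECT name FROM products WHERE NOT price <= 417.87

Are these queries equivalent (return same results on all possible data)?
Yes, equivalent

Both queries return: [('Desk',), ('Monitor',)]

Reason: Both filter price > 417.87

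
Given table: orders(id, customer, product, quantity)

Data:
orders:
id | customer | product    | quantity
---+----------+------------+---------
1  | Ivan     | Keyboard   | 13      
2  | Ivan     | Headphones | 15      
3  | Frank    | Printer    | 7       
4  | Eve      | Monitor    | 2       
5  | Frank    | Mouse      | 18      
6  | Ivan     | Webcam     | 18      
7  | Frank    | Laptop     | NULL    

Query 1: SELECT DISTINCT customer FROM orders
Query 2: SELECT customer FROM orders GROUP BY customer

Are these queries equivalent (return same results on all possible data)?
Yes, equivalent

Both queries return: [('Eve',), ('Frank',), ('Ivan',)]

Reason: Both get unique customers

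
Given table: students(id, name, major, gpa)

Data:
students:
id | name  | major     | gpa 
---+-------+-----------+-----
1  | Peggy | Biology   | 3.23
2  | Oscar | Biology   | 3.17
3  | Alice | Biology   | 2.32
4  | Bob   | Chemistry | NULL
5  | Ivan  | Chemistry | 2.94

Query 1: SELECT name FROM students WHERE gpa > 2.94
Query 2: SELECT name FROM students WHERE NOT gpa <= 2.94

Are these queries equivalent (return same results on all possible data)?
Yes, equivalent

Both queries return: [('Oscar',), ('Peggy',)]

Reason: Both filter gpa > 2.94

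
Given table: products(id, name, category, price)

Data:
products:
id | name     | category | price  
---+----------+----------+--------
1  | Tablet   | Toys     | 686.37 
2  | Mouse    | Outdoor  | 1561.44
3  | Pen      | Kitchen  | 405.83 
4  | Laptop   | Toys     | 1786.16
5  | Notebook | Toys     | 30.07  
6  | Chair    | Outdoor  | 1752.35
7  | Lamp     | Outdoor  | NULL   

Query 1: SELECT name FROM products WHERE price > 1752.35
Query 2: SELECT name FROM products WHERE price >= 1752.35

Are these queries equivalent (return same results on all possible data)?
No, not equivalent

Query 1 returns: [('Laptop',)]
Query 2 returns: [('Laptop',), ('Chair',)]

Reason: > vs >= gives different results when price = 1752.35 exists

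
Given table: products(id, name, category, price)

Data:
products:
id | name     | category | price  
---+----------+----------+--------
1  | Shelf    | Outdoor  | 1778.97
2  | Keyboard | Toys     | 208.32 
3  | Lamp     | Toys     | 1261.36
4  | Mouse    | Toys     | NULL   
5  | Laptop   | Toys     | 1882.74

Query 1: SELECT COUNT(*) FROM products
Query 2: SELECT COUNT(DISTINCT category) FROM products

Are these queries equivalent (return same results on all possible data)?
No, not equivalent

Query 1 returns: [(5,)]
Query 2 returns: [(2,)]

Reason: COUNT(*) counts rows, COUNT(DISTINCT category) counts unique categorys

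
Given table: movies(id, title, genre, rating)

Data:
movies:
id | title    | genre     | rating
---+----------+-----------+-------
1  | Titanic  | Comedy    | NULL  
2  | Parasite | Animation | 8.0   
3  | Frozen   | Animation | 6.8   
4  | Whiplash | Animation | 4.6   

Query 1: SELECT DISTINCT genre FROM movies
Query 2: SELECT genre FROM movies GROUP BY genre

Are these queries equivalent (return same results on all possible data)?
Yes, equivalent

Both queries return: [('Animation',), ('Comedy',)]

Reason: Both get unique genres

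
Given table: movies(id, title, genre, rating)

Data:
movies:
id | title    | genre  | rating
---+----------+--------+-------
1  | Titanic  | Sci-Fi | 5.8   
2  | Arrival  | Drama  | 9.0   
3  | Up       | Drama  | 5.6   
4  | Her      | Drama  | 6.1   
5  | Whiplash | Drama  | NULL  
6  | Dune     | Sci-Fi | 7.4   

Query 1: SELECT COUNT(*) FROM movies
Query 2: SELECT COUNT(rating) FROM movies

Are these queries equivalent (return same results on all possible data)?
No, not equivalent

Query 1 returns: [(6,)]
Query 2 returns: [(5,)]

Reason: COUNT(*) includes NULLs, COUNT(column) excludes them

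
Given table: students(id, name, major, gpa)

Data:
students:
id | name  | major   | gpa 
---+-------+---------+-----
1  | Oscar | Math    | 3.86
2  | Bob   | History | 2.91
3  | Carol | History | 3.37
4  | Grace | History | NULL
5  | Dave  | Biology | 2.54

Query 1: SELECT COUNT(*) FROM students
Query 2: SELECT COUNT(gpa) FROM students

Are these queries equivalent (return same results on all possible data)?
No, not equivalent

Query 1 returns: [(5,)]
Query 2 returns: [(4,)]

Reason: COUNT(*) includes NULLs, COUNT(column) excludes them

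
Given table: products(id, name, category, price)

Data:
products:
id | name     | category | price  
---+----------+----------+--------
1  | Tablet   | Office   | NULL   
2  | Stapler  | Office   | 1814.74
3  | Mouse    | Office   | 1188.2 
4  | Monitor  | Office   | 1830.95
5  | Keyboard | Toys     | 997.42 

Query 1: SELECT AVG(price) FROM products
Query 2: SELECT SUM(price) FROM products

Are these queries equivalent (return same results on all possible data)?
No, not equivalent

Query 1 returns: [(1457.8275,)]
Query 2 returns: [(5831.31,)]

Reason: AVG vs SUM give different aggregate values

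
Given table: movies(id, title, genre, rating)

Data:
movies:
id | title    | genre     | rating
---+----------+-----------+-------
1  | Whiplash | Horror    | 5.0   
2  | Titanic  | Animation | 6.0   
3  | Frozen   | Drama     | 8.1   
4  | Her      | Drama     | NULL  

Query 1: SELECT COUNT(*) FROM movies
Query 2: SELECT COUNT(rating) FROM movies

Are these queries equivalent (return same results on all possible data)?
No, not equivalent

Query 1 returns: [(4,)]
Query 2 returns: [(3,)]

Reason: COUNT(*) includes NULLs, COUNT(column) excludes them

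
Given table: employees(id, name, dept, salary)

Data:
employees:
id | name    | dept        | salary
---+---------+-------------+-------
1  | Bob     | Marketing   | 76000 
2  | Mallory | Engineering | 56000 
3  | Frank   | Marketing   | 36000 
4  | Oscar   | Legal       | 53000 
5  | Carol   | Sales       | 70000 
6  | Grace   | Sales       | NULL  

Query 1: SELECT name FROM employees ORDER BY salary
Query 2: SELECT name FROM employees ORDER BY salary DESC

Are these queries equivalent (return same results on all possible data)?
No, not equivalent

Query 1 returns: [('Grace',), ('Frank',), ('Oscar',), ('Mallory',), ('Carol',), ('Bob',)]
Query 2 returns: [('Bob',), ('Carol',), ('Mallory',), ('Oscar',), ('Frank',), ('Grace',)]

Reason: ASC vs DESC gives opposite ordering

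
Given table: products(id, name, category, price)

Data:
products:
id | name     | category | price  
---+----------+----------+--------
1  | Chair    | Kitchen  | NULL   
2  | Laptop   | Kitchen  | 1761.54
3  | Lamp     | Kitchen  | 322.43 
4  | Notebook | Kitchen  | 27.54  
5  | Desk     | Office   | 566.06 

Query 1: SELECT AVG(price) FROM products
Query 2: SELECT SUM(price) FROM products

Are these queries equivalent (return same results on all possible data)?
No, not equivalent

Query 1 returns: [(669.3924999999999,)]
Query 2 returns: [(2677.5699999999997,)]

Reason: AVG vs SUM give different aggregate values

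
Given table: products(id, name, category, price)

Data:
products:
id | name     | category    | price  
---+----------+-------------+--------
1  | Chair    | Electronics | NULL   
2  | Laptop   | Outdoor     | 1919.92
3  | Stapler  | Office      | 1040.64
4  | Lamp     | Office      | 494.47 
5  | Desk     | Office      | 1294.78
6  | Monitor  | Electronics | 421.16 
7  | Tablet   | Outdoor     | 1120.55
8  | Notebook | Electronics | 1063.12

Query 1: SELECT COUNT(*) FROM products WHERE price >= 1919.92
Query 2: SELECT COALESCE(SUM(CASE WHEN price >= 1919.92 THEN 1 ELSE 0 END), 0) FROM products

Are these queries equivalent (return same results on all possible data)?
Yes, equivalent

Both queries return: [(1,)]

Reason: COUNT with WHERE vs conditional SUM (COALESCE handles empty-table NULL)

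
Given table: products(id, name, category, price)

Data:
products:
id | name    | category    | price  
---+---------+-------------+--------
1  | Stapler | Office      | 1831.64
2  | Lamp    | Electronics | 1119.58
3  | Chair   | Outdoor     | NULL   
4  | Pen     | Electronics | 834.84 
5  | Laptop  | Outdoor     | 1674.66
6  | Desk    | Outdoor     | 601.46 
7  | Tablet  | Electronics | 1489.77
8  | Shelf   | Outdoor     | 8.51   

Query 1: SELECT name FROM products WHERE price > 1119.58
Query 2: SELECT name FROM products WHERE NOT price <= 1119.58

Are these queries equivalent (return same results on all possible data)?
Yes, equivalent

Both queries return: [('Laptop',), ('Stapler',), ('Tablet',)]

Reason: Both filter price > 1119.58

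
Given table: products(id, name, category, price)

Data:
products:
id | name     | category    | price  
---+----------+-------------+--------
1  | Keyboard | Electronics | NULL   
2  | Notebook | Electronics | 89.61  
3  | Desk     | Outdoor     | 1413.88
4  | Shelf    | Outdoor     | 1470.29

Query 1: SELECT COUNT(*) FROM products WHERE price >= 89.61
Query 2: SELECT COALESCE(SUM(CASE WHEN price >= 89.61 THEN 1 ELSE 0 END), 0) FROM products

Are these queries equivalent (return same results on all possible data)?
Yes, equivalent

Both queries return: [(3,)]

Reason: COUNT with WHERE vs conditional SUM (COALESCE handles empty-table NULL)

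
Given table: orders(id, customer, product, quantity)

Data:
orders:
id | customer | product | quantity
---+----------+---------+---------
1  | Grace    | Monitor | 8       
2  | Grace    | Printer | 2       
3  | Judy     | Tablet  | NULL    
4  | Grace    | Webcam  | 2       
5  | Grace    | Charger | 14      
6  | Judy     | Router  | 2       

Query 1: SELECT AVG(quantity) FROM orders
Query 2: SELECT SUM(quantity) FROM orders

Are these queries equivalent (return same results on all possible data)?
No, not equivalent

Query 1 returns: [(5.6,)]
Query 2 returns: [(28,)]

Reason: AVG vs SUM give different aggregate values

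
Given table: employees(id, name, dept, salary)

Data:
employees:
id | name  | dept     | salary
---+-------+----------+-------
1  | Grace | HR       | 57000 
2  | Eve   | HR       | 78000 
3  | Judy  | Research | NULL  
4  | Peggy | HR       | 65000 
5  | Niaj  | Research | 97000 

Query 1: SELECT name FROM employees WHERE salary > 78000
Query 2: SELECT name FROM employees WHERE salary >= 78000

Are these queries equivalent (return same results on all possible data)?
No, not equivalent

Query 1 returns: [('Niaj',)]
Query 2 returns: [('Eve',), ('Niaj',)]

Reason: > vs >= gives different results when salary = 78000 exists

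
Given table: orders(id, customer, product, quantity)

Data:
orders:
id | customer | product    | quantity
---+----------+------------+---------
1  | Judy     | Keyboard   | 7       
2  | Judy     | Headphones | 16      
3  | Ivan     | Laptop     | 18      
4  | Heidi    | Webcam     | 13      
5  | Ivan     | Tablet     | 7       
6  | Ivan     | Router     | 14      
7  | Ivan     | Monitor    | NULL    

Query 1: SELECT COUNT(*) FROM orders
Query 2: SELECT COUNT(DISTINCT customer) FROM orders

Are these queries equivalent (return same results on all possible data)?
No, not equivalent

Query 1 returns: [(7,)]
Query 2 returns: [(3,)]

Reason: COUNT(*) counts rows, COUNT(DISTINCT customer) counts unique customers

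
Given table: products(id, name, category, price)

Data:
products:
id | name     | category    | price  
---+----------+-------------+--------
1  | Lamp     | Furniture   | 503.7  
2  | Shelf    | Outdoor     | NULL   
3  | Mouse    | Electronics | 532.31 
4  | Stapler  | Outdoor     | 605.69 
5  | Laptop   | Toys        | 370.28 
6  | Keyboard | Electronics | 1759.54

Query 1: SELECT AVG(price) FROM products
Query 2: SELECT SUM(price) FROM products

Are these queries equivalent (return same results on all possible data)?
No, not equivalent

Query 1 returns: [(754.304,)]
Query 2 returns: [(3771.52,)]

Reason: AVG vs SUM give different aggregate values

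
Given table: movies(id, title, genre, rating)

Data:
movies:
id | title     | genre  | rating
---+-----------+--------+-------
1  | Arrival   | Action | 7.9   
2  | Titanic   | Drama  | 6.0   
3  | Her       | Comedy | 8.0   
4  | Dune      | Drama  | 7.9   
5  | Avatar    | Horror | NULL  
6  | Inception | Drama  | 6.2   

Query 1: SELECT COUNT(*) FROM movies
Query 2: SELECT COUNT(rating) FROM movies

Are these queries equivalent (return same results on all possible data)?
No, not equivalent

Query 1 returns: [(6,)]
Query 2 returns: [(5,)]

Reason: COUNT(*) includes NULLs, COUNT(column) excludes them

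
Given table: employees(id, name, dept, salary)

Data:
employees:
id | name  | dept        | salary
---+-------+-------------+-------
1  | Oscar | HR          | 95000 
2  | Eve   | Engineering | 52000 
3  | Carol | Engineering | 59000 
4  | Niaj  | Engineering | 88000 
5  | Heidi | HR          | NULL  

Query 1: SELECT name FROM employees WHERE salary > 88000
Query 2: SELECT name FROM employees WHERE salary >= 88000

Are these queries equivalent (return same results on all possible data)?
No, not equivalent

Query 1 returns: [('Oscar',)]
Query 2 returns: [('Oscar',), ('Niaj',)]

Reason: > vs >= gives different results when salary = 88000 exists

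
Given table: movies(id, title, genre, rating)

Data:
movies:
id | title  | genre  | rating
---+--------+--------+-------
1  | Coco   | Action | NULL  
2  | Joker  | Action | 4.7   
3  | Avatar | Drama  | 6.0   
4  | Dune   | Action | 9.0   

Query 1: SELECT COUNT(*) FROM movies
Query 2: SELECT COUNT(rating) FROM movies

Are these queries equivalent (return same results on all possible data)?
No, not equivalent

Query 1 returns: [(4,)]
Query 2 returns: [(3,)]

Reason: COUNT(*) includes NULLs, COUNT(column) excludes them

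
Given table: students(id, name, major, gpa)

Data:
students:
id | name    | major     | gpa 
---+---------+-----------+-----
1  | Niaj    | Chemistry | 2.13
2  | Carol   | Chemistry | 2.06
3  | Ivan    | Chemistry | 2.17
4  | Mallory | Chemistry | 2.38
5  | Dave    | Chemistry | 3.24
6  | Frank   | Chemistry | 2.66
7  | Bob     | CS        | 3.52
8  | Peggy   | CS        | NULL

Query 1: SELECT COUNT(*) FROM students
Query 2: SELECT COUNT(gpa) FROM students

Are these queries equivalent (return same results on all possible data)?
No, not equivalent

Query 1 returns: [(8,)]
Query 2 returns: [(7,)]

Reason: COUNT(*) includes NULLs, COUNT(column) excludes them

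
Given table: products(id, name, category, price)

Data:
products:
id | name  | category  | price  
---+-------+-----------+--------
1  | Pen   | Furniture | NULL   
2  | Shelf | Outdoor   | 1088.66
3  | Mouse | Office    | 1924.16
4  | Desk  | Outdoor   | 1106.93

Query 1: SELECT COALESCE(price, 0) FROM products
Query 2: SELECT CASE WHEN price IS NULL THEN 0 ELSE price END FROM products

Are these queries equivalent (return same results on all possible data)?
Yes, equivalent

Both queries return: [(0,), (1088.66,), (1106.93,), (1924.16,)]

Reason: COALESCE vs CASE for NULL handling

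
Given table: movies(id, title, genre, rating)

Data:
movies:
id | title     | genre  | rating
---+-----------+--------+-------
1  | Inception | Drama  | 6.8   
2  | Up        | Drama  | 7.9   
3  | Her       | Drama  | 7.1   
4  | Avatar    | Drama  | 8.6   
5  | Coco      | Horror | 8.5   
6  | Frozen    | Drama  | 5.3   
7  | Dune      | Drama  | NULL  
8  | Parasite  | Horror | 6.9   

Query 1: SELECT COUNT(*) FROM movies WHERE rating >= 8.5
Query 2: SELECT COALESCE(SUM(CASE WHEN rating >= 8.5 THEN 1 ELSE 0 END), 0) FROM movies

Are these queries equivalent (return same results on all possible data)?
Yes, equivalent

Both queries return: [(2,)]

Reason: COUNT with WHERE vs conditional SUM (COALESCE handles empty-table NULL)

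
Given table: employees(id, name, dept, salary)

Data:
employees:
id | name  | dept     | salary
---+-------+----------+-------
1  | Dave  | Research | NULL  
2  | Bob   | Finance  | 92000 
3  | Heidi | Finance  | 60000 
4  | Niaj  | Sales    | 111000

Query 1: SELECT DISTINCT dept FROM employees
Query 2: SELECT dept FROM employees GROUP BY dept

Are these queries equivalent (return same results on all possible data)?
Yes, equivalent

Both queries return: [('Finance',), ('Research',), ('Sales',)]

Reason: Both get unique depts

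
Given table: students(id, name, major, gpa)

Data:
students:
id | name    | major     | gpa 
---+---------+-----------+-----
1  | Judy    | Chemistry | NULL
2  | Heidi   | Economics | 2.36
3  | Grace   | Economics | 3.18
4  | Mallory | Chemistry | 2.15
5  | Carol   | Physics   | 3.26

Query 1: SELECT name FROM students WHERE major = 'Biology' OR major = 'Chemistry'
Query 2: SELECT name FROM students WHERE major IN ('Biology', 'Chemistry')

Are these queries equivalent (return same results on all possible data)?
Yes, equivalent

Both queries return: [('Judy',), ('Mallory',)]

Reason: OR vs IN are equivalent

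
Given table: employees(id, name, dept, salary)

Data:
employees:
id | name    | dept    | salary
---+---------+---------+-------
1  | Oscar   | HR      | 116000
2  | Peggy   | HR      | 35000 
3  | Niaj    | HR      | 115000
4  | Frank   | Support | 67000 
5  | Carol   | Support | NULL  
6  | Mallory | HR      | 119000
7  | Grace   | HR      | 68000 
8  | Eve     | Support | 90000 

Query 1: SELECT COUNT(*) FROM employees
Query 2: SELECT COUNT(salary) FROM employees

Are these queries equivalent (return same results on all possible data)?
No, not equivalent

Query 1 returns: [(8,)]
Query 2 returns: [(7,)]

Reason: COUNT(*) includes NULLs, COUNT(column) excludes them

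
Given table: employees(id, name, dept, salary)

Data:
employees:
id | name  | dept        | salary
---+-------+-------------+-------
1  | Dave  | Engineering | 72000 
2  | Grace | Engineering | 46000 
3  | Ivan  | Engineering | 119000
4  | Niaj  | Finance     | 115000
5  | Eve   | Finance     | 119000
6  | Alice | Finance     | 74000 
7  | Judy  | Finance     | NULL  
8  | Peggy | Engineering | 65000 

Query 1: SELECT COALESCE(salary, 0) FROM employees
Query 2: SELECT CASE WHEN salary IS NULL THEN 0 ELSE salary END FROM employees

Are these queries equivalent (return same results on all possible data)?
Yes, equivalent

Both queries return: [(0,), (46000,), (65000,), (72000,), (74000,), (115000,), (119000,), (119000,)]

Reason: COALESCE vs CASE for NULL handling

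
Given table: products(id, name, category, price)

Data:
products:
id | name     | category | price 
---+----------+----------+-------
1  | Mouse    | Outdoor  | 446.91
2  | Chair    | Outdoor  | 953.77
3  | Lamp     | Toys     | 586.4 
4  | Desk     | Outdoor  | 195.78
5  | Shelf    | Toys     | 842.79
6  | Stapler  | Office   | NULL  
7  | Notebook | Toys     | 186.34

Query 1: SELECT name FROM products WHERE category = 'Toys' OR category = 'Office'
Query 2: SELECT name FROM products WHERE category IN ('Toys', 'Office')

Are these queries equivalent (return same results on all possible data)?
Yes, equivalent

Both queries return: [('Lamp',), ('Notebook',), ('Shelf',), ('Stapler',)]

Reason: OR vs IN are equivalent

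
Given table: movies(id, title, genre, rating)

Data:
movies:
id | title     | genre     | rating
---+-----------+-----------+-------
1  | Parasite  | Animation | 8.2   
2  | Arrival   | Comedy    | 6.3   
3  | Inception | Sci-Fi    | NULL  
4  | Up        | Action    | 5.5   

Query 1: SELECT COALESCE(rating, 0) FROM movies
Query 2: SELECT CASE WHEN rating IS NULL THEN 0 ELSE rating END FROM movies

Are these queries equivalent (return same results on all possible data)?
Yes, equivalent

Both queries return: [(0,), (5.5,), (6.3,), (8.2,)]

Reason: COALESCE vs CASE for NULL handling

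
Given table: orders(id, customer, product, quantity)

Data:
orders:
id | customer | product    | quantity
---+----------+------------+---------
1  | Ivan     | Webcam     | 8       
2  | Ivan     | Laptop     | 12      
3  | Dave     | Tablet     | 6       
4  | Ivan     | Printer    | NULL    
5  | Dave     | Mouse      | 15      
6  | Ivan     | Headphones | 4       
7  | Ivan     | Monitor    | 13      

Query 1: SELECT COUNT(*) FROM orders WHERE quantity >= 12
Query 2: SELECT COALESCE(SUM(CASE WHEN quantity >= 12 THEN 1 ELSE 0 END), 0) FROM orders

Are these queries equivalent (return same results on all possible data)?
Yes, equivalent

Both queries return: [(3,)]

Reason: COUNT with WHERE vs conditional SUM (COALESCE handles empty-table NULL)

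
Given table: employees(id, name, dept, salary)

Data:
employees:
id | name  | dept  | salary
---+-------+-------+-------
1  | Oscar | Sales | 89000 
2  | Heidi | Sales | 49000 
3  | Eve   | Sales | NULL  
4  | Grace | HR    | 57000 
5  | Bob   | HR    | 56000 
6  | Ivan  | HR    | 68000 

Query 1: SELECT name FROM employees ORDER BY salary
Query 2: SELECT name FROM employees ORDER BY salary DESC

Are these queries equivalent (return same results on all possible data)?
No, not equivalent

Query 1 returns: [('Eve',), ('Heidi',), ('Bob',), ('Grace',), ('Ivan',), ('Oscar',)]
Query 2 returns: [('Oscar',), ('Ivan',), ('Grace',), ('Bob',), ('Heidi',), ('Eve',)]

Reason: ASC vs DESC gives opposite ordering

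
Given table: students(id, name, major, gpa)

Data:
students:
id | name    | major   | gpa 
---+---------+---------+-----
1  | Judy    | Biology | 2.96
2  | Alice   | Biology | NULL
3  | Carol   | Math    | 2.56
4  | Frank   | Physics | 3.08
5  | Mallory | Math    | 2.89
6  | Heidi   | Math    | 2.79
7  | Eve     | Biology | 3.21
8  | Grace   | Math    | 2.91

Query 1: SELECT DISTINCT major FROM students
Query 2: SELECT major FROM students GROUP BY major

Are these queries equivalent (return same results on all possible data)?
Yes, equivalent

Both queries return: [('Biology',), ('Math',), ('Physics',)]

Reason: Both get unique majors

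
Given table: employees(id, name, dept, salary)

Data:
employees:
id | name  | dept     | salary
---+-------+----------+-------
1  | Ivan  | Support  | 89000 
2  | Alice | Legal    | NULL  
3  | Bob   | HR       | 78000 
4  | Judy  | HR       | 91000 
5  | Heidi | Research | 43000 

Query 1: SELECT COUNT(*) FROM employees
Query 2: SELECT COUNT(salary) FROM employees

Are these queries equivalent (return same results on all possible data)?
No, not equivalent

Query 1 returns: [(5,)]
Query 2 returns: [(4,)]

Reason: COUNT(*) includes NULLs, COUNT(column) excludes them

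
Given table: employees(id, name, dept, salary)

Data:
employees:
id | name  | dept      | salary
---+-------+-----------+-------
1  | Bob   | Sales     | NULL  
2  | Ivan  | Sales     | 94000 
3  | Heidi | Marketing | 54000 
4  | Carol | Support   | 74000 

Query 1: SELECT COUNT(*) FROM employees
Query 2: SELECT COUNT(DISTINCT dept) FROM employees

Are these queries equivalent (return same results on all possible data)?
No, not equivalent

Query 1 returns: [(4,)]
Query 2 returns: [(3,)]

Reason: COUNT(*) counts rows, COUNT(DISTINCT dept) counts unique depts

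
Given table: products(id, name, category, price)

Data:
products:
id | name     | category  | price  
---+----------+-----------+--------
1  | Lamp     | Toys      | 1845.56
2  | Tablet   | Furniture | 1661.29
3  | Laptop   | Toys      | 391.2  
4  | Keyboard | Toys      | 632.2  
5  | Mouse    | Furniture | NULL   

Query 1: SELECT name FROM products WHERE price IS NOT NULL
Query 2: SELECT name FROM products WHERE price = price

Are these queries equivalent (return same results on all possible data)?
Yes, equivalent

Both queries return: [('Keyboard',), ('Lamp',), ('Laptop',), ('Tablet',)]

Reason: IS NOT NULL vs self-equality (both exclude NULLs)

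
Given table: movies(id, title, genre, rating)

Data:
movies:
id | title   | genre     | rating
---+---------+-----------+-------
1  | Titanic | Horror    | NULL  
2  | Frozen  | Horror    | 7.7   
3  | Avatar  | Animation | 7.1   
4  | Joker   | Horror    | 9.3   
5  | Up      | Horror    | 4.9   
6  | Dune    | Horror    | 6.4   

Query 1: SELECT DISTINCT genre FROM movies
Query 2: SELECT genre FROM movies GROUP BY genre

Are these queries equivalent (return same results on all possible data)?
Yes, equivalent

Both queries return: [('Animation',), ('Horror',)]

Reason: Both get unique genres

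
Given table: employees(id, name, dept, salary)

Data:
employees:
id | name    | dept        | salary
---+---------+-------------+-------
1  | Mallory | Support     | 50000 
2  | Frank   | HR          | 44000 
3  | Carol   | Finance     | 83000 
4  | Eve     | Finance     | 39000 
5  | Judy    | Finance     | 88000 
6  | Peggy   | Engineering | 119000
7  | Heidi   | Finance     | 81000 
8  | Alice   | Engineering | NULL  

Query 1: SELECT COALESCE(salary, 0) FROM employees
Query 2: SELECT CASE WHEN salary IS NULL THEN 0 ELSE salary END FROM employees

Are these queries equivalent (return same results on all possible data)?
Yes, equivalent

Both queries return: [(0,), (39000,), (44000,), (50000,), (81000,), (83000,), (88000,), (119000,)]

Reason: COALESCE vs CASE for NULL handling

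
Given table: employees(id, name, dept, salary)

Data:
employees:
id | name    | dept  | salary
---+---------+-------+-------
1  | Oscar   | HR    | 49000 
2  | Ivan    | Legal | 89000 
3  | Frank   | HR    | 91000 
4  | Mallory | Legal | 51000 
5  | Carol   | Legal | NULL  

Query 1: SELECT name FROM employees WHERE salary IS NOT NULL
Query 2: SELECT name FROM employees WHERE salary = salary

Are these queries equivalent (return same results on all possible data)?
Yes, equivalent

Both queries return: [('Frank',), ('Ivan',), ('Mallory',), ('Oscar',)]

Reason: IS NOT NULL vs self-equality (both exclude NULLs)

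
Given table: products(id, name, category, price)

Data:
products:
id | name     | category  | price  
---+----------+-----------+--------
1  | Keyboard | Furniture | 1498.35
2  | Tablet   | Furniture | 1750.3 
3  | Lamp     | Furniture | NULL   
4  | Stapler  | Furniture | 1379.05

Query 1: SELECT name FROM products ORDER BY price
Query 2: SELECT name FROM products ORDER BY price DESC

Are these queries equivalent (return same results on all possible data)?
No, not equivalent

Query 1 returns: [('Lamp',), ('Stapler',), ('Keyboard',), ('Tablet',)]
Query 2 returns: [('Tablet',), ('Keyboard',), ('Stapler',), ('Lamp',)]

Reason: ASC vs DESC gives opposite ordering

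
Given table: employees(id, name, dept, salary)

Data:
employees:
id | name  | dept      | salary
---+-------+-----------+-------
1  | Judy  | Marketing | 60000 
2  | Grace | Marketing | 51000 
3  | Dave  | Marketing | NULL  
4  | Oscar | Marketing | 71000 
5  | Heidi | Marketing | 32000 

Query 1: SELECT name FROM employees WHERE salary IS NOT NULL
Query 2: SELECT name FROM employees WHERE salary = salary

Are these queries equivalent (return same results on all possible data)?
Yes, equivalent

Both queries return: [('Grace',), ('Heidi',), ('Judy',), ('Oscar',)]

Reason: IS NOT NULL vs self-equality (both exclude NULLs)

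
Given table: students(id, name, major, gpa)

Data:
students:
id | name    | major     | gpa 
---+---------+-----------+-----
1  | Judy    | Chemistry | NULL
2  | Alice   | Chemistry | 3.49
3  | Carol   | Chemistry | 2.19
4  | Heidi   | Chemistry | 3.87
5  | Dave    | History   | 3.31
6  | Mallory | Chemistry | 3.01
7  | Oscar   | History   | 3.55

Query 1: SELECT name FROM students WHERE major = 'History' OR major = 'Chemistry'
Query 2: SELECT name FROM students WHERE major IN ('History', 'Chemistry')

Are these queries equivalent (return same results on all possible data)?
Yes, equivalent

Both queries return: [('Alice',), ('Carol',), ('Dave',), ('Heidi',), ('Judy',), ('Mallory',), ('Oscar',)]

Reason: OR vs IN are equivalent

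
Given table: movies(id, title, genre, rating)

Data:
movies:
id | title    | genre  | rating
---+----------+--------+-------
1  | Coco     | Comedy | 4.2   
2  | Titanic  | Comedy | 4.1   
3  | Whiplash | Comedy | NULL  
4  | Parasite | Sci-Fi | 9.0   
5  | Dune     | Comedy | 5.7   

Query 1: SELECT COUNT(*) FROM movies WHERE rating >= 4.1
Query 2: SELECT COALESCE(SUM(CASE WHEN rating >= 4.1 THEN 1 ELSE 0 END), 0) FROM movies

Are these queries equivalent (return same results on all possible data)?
Yes, equivalent

Both queries return: [(4,)]

Reason: COUNT with WHERE vs conditional SUM (COALESCE handles empty-table NULL)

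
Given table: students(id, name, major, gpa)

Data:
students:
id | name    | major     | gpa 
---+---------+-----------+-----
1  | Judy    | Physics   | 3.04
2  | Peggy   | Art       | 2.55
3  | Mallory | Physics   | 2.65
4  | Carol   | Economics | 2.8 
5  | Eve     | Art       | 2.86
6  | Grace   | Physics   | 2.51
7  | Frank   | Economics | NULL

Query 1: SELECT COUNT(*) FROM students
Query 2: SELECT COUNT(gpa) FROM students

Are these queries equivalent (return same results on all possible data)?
No, not equivalent

Query 1 returns: [(7,)]
Query 2 returns: [(6,)]

Reason: COUNT(*) includes NULLs, COUNT(column) excludes them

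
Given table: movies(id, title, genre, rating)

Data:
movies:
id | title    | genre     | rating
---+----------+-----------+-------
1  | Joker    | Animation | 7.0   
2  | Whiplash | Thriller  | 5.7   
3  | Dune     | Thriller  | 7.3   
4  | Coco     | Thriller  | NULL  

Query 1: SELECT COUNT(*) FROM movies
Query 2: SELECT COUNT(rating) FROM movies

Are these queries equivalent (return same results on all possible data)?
No, not equivalent

Query 1 returns: [(4,)]
Query 2 returns: [(3,)]

Reason: COUNT(*) includes NULLs, COUNT(column) excludes them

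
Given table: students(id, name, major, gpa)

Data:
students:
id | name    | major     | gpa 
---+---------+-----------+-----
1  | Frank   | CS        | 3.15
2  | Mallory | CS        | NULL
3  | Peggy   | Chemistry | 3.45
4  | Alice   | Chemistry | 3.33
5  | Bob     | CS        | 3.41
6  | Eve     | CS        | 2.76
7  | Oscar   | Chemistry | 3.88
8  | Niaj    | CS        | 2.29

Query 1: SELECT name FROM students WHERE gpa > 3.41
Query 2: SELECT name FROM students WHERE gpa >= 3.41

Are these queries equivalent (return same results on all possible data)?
No, not equivalent

Query 1 returns: [('Peggy',), ('Oscar',)]
Query 2 returns: [('Peggy',), ('Bob',), ('Oscar',)]

Reason: > vs >= gives different results when gpa = 3.41 exists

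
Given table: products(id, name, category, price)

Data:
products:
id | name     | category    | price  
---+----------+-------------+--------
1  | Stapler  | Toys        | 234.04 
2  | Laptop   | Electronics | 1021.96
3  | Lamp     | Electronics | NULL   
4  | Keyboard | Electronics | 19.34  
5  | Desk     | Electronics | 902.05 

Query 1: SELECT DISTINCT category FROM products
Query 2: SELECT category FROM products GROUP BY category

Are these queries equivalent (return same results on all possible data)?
Yes, equivalent

Both queries return: [('Electronics',), ('Toys',)]

Reason: Both get unique categorys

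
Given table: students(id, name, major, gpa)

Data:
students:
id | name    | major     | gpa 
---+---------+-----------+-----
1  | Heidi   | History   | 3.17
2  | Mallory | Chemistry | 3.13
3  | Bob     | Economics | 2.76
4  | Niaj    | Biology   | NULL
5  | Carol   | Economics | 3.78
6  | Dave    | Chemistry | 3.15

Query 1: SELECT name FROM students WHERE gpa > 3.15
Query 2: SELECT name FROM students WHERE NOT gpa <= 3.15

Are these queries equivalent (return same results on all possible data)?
Yes, equivalent

Both queries return: [('Carol',), ('Heidi',)]

Reason: Both filter gpa > 3.15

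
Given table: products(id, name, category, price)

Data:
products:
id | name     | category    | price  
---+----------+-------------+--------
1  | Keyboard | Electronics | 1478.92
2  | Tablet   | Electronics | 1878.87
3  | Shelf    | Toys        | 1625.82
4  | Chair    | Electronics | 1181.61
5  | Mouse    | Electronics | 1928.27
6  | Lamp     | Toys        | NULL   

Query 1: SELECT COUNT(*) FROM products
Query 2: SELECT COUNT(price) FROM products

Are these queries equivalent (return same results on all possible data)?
No, not equivalent

Query 1 returns: [(6,)]
Query 2 returns: [(5,)]

Reason: COUNT(*) includes NULLs, COUNT(column) excludes them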